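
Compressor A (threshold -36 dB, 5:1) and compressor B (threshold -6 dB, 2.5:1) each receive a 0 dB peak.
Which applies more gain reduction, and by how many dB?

A, by 25.2 dB

A: overshoot 36 dB → output overshoot 7.2 dB → GR 28.8 dB.
B: overshoot 6 dB → output overshoot 2.4 dB → GR 3.6 dB.
Difference: 25.2 dB in favour of A.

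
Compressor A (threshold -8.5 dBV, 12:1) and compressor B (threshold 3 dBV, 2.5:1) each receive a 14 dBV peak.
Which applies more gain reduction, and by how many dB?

A, by 14.025 dB

A: GR = 22.5 − 22.5/12 = 20.625 dB.
B: GR = 11 − 11/2.5 = 6.6 dB.
A applies 14.025 dB more gain reduction.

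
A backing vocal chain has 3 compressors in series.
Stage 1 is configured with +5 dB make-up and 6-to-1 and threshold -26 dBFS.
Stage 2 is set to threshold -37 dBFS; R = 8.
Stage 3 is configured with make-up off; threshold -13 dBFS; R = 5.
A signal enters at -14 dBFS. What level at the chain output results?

-34.75 dBFS

Stage 1: overshoot 12 dB → 12/6 = 2 dB → -24 dBFS; +5 dB make-up → -19 dBFS.
Stage 2: overshoot 18 dB → 18/8 = 2.25 dB → -34.75 dBFS.
Stage 3: -34.75 dBFS ≤ -13 dBFS, so stage 3 doesn't engage; output -34.75 dBFS.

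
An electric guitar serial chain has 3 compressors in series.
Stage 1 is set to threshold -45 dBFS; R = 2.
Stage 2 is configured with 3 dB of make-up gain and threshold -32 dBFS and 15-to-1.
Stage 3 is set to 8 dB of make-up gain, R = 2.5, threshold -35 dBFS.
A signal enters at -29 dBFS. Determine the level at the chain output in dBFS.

Stage 1: overshoot 16 dB → 16/2 = 8 dB → -37 dBFS.
Stage 2: -37 dBFS is at or below the -32 dBFS threshold — no compression; make-up brings it to -34 dBFS.
Stage 3: 1 dB above -35 dBFS, reduced 2.5:1 to 0.4 dB above → -34.6 dBFS; +8 dB make-up → -26.6 dBFS.

-26.6 dBFS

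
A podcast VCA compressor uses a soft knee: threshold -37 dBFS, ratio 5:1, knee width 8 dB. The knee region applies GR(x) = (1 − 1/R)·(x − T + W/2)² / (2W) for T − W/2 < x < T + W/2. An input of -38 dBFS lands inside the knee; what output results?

-38.45 dBFS

x − T + W/2 = -38 − (-37) + 4 = 3.
GR = (1 − 1/5) × 3² / 16 = 0.8 × 9 / 16 = 0.45 dB.
Output = -38 − 0.45 = -38.45 dBFS.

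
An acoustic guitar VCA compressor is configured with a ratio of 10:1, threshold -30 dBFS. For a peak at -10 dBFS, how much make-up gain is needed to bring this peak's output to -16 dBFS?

Overshoot 20 dB → 20/10 = 2 dB after compression, so the compressed level is -30 + 2 = -28 dBFS.
Make-up = target − compressed = -16 − (-28) = 12 dB.

12 dB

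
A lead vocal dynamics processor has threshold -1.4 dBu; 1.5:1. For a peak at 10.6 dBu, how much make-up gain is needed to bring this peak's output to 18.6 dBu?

12 dB

Without make-up, output = threshold + overshoot/1.5 = -1.4 + 8 = 6.6 dBu.
Gap to target: 12 dB.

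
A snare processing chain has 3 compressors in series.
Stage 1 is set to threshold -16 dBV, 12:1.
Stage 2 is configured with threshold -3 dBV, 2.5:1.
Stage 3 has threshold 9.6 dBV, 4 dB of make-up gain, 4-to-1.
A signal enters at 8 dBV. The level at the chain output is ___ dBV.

-10 dBV

Stage 1: overshoot 24 dB → 24/12 = 2 dB → -14 dBV.
Stage 2: below threshold (-14 ≤ -3); passes unchanged; output -14 dBV.
Stage 3: -14 dBV ≤ 9.6 dBV, so stage 3 doesn't engage; make-up brings it to -10 dBV.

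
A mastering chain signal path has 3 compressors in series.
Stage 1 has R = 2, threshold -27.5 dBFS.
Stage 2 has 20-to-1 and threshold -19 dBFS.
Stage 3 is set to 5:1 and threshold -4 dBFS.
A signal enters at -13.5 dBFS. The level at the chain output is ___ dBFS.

Stage 1: overshoot 14 dB → 14/2 = 7 dB → -20.5 dBFS.
Stage 2: -20.5 dBFS is at or below the -19 dBFS threshold — no compression; output -20.5 dBFS.
Stage 3: -20.5 dBFS ≤ -4 dBFS, so stage 3 doesn't engage; output -20.5 dBFS.

-20.5 dBFS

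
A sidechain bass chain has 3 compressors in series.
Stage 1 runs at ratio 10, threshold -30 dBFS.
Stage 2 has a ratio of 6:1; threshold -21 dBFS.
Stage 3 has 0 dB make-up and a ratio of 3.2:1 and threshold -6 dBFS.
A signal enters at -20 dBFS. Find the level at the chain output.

-29 dBFS

Stage 1: overshoot 10 dB → 10/10 = 1 dB → -29 dBFS.
Stage 2: -29 dBFS ≤ -21 dBFS, so stage 2 doesn't engage; output -29 dBFS.
Stage 3: below threshold (-29 ≤ -6); passes unchanged; output -29 dBFS.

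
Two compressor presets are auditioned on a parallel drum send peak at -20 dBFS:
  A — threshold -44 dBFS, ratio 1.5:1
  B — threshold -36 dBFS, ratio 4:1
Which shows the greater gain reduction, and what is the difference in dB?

A: GR = 24 − 24/1.5 = 8 dB.
B: GR = 16 − 16/4 = 12 dB.
Difference: 4 dB in favour of B.

B, by 4 dB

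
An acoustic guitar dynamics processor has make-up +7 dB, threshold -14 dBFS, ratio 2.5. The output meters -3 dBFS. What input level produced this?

Stripping the +7 dB make-up gives -10 dBFS at the gain stage.
The compressed level sits -10 − (-14) = 4 dB over threshold.
Input overshoot = R × output overshoot = 10 dB → input = -14 + 10 = -4 dBFS.

-4 dBFS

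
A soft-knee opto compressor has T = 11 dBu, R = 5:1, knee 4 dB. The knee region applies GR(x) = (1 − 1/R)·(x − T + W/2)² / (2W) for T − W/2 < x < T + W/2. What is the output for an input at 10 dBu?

x − T + W/2 = 10 − 11 + 2 = 1.
GR = (1 − 1/5) × 1² / 8 = 0.8 × 1 / 8 = 0.1 dB.
Output = 10 − 0.1 = 9.9 dBu.

9.9 dBu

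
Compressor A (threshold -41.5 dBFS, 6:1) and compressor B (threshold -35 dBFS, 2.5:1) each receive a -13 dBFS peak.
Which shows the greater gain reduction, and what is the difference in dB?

A, by 10.55 dB

A: overshoot 28.5 dB → output overshoot 4.75 dB → GR 23.75 dB.
B: overshoot 22 dB → output overshoot 8.8 dB → GR 13.2 dB.
A applies 10.55 dB more gain reduction.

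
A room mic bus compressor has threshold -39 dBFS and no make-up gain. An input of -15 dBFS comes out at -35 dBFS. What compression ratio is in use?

6:1

Input overshoot = -15 − (-39) = 24 dB; output overshoot = -35 − (-39) = 4 dB.
Ratio = 24 / 4 = 6.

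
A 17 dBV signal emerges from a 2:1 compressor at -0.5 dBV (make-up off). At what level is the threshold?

-18 dBV

Gain reduction = 17 − (-0.5) = 17.5 dB; output overshoot = GR / (R − 1) = 17.5 / 1 = 17.5 dB.
Threshold = output − output overshoot = -0.5 − 17.5 = -18 dBV.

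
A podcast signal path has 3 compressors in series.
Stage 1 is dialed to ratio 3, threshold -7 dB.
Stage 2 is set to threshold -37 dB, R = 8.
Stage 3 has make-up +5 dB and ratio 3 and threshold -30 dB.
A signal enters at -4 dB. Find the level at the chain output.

Stage 1: overshoot 3 dB → 3/3 = 1 dB → -6 dB.
Stage 2: overshoot 31 dB → 31/8 = 3.875 dB → -33.125 dB.
Stage 3: -33.125 dB ≤ -30 dB, so stage 3 doesn't engage; make-up brings it to -28.125 dB.

-28.125 dB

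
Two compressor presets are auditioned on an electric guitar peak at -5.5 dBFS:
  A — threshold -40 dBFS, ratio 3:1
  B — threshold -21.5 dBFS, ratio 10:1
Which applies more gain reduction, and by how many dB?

A, by 8.6 dB

A: 34.5 dB over, compressed to 11.5 dB over, so 23 dB of GR.
B: 16 dB over, compressed to 1.6 dB over, so 14.4 dB of GR.
A reduces 8.6 dB more.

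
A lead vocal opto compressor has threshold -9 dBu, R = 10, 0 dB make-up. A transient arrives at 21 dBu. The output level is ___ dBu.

The input is 30 dB above the -9 dBu threshold.
10:1 compression reduces that to 30/10 = 3 dB over.
That puts the output at -6 dBu.

-6 dBu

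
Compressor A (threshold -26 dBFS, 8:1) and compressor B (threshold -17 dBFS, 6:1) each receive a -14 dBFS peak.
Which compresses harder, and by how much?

A, by 8 dB

A: 12 dB over, compressed to 1.5 dB over, so 10.5 dB of GR.
B: 3 dB over, compressed to 0.5 dB over, so 2.5 dB of GR.
A reduces 8 dB more.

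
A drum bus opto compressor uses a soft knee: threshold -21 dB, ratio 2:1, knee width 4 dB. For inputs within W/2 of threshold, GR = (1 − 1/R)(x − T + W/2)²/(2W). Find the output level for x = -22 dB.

x − T + W/2 = -22 − (-21) + 2 = 1.
GR = (1 − 1/2) × 1² / 8 = 0.5 × 1 / 8 = 0.0625 dB.
Output = -22 − 0.0625 = -22.0625 dB.

-22.0625 dB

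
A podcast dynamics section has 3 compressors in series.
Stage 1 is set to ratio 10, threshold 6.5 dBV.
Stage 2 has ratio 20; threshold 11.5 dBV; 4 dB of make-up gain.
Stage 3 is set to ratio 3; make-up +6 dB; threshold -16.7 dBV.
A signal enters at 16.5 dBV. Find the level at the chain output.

-1.3 dBV

Stage 1: 16.5 dBV is 10 dB over 6.5 dBV; at 10:1 that becomes 1 dB over, giving 7.5 dBV.
Stage 2: 7.5 dBV is at or below the 11.5 dBV threshold — no compression; make-up brings it to 11.5 dBV.
Stage 3: 28.2 dB above -16.7 dBV, reduced 3:1 to 9.4 dB above → -7.3 dBV; +6 dB make-up → -1.3 dBV.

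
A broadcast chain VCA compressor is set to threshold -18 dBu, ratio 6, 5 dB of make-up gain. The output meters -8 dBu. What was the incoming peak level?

12 dBu

Remove make-up: -8 − 5 = -13 dBu.
That's 5 dB above the -18 dBu threshold.
Undo the ratio: input overshoot = 5 × 6 = 30 dB, giving input = 12 dBu.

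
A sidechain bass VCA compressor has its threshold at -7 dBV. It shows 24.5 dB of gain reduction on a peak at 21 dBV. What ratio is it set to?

8:1

Input overshoot = 21 − (-7) = 28 dB.
Output overshoot = 28 − 24.5 = 3.5 dB.
Ratio = input overshoot / output overshoot = 28 / 3.5 = 8.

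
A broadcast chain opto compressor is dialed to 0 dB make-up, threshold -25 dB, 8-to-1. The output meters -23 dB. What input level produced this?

-9 dB

The compressed level sits -23 − (-25) = 2 dB over threshold.
Undo the ratio: input overshoot = 2 × 8 = 16 dB, giving input = -9 dB.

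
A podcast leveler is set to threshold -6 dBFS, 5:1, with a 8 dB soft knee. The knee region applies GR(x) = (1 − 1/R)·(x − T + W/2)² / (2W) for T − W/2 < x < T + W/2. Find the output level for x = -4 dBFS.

x − T + W/2 = -4 − (-6) + 4 = 6.
GR = (1 − 1/5) × 6² / 16 = 0.8 × 36 / 16 = 1.8 dB.
Output = -4 − 1.8 = -5.8 dBFS.

-5.8 dBFS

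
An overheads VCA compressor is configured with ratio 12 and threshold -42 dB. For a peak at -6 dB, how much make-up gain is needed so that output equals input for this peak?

33 dB

Overshoot 36 dB → 36/12 = 3 dB after compression, so the compressed level is -42 + 3 = -39 dB.
Make-up = target − compressed = -6 − (-39) = 33 dB.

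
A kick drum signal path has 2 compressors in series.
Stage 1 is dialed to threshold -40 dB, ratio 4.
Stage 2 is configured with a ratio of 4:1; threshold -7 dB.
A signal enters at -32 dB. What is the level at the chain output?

Stage 1: -32 dB is 8 dB over -40 dB; at 4:1 that becomes 2 dB over, giving -38 dB.
Stage 2: -38 dB is at or below the -7 dB threshold — no compression; output -38 dB.

-38 dB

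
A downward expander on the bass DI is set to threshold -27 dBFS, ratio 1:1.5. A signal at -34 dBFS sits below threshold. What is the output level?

The input is 7 dB below the -27 dBFS threshold.
A 1:1.5 expander multiplies undershoot by 1.5: 7 × 1.5 = 10.5 dB below threshold.
Output = -27 − 10.5 = -37.5 dBFS.

-37.5 dBFS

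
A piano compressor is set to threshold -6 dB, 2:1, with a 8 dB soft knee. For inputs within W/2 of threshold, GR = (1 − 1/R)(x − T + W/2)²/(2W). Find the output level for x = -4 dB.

x − T + W/2 = -4 − (-6) + 4 = 6.
GR = (1 − 1/2) × 6² / 16 = 0.5 × 36 / 16 = 1.125 dB.
Output = -4 − 1.125 = -5.125 dB.

-5.125 dB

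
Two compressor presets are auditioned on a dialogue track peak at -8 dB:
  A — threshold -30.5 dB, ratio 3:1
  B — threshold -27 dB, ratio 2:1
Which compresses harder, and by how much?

A: GR = 22.5 − 22.5/3 = 15 dB.
B: GR = 19 − 19/2 = 9.5 dB.
A applies 5.5 dB more gain reduction.

A, by 5.5 dB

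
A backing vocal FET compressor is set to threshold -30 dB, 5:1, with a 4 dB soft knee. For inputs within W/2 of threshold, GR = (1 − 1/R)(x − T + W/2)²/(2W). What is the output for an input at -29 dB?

-29.9 dB

x − T + W/2 = -29 − (-30) + 2 = 3.
GR = (1 − 1/5) × 3² / 8 = 0.8 × 9 / 8 = 0.9 dB.
Output = -29 − 0.9 = -29.9 dB.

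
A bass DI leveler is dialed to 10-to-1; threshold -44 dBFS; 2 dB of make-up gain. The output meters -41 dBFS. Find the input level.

Before make-up, the level was -41 − 2 = -43 dBFS.
Post-compression overshoot = -43 − (-44) = 1 dB.
Input overshoot = R × output overshoot = 10 dB → input = -44 + 10 = -34 dBFS.

-34 dBFS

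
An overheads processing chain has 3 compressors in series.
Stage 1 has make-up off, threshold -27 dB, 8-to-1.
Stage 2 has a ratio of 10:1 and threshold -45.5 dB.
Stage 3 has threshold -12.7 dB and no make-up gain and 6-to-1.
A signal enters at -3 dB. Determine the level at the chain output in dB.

-43.35 dB

Stage 1: 24 dB above -27 dB, reduced 8:1 to 3 dB above → -24 dB.
Stage 2: overshoot 21.5 dB → 21.5/10 = 2.15 dB → -43.35 dB.
Stage 3: below threshold (-43.35 ≤ -12.7); passes unchanged; output -43.35 dB.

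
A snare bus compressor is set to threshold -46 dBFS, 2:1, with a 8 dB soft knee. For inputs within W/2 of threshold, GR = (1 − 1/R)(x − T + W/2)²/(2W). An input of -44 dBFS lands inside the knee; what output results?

x − T + W/2 = -44 − (-46) + 4 = 6.
GR = (1 − 1/2) × 6² / 16 = 0.5 × 36 / 16 = 1.125 dB.
Output = -44 − 1.125 = -45.125 dBFS.

-45.125 dBFS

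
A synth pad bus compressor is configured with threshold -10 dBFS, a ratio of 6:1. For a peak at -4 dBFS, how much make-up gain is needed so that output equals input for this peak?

5 dB

Without make-up, output = threshold + overshoot/6 = -10 + 1 = -9 dBFS.
Gap to target: 5 dB.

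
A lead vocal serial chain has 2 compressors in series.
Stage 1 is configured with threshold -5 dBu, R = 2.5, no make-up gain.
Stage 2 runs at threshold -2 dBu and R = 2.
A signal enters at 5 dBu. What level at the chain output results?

-1.5 dBu

Stage 1: 5 dBu is 10 dB over -5 dBu; at 2.5:1 that becomes 4 dB over, giving -1 dBu.
Stage 2: overshoot 1 dB → 1/2 = 0.5 dB → -1.5 dBu.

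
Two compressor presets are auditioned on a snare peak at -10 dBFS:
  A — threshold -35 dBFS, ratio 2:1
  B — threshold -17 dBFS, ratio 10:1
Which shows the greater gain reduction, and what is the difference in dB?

A: 25 dB over, compressed to 12.5 dB over, so 12.5 dB of GR.
B: 7 dB over, compressed to 0.7 dB over, so 6.3 dB of GR.
Difference: 6.2 dB in favour of A.

A, by 6.2 dB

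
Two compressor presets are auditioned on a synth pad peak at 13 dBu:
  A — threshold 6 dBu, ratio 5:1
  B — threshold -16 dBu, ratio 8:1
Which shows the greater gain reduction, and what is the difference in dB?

A: GR = 7 − 7/5 = 5.6 dB.
B: GR = 29 − 29/8 = 25.375 dB.
Difference: 19.775 dB in favour of B.

B, by 19.775 dB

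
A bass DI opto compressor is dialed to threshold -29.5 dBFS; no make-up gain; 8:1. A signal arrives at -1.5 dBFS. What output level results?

-26 dBFS

The input is 28 dB above the -29.5 dBFS threshold.
8:1 compression reduces that to 28/8 = 3.5 dB over.
So the level is -29.5 + 3.5 = -26 dBFS.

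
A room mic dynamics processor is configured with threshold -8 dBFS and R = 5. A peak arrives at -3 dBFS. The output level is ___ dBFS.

-7 dBFS

The input is 5 dB above the -8 dBFS threshold.
The 5 dB excess becomes 1 dB after 5:1 reduction.
That puts the output at -7 dBFS.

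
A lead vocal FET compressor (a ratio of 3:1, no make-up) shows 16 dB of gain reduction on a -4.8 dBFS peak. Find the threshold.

Gain reduction = -4.8 − (-20.8) = 16 dB; output overshoot = GR / (R − 1) = 16 / 2 = 8 dB.
Threshold = output − output overshoot = -20.8 − 8 = -28.8 dBFS.

-28.8 dBFS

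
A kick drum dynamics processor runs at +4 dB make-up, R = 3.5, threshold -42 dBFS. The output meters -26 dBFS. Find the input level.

Stripping the +4 dB make-up gives -30 dBFS at the gain stage.
Post-compression overshoot = -30 − (-42) = 12 dB.
Input overshoot = R × output overshoot = 42 dB → input = -42 + 42 = 0 dBFS.

0 dBFS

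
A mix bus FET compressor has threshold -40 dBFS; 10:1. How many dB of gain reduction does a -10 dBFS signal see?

27 dB

The signal is 30 dB above threshold.
After 10:1 compression the overshoot becomes 30/10 = 3 dB.
So the signal is attenuated by 30 − 3 = 27 dB.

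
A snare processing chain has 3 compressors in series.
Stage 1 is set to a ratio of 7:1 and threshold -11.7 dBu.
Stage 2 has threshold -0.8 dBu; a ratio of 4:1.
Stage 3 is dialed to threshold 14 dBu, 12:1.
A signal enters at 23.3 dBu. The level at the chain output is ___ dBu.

-6.7 dBu

Stage 1: 35 dB above -11.7 dBu, reduced 7:1 to 5 dB above → -6.7 dBu.
Stage 2: -6.7 dBu is at or below the -0.8 dBu threshold — no compression; output -6.7 dBu.
Stage 3: -6.7 dBu ≤ 14 dBu, so stage 3 doesn't engage; output -6.7 dBu.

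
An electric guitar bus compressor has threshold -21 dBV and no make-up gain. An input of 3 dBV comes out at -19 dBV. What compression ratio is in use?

Input overshoot = 3 − (-21) = 24 dB; output overshoot = -19 − (-21) = 2 dB.
Ratio = 24 / 2 = 12.

12:1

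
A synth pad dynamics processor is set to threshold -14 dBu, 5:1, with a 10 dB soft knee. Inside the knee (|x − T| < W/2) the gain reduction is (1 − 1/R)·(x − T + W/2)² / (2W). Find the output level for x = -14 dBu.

x − T + W/2 = -14 − (-14) + 5 = 5.
GR = (1 − 1/5) × 5² / 20 = 0.8 × 25 / 20 = 1 dB.
Output = -14 − 1 = -15 dBu.

-15 dBu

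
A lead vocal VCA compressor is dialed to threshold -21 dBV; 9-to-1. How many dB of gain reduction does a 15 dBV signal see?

Overshoot = 15 − (-21) = 36 dB.
After 9:1 compression the overshoot becomes 36/9 = 4 dB.
Gain reduction = 36 − 4 = 32 dB.

32 dB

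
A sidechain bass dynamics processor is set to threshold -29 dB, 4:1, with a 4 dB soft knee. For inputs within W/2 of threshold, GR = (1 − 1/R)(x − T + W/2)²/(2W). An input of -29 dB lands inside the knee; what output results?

-29.375 dB

x − T + W/2 = -29 − (-29) + 2 = 2.
GR = (1 − 1/4) × 2² / 8 = 0.75 × 4 / 8 = 0.375 dB.
Output = -29 − 0.375 = -29.375 dB.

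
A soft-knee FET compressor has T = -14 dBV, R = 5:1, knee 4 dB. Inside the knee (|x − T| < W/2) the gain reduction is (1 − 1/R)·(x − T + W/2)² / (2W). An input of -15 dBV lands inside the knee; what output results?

x − T + W/2 = -15 − (-14) + 2 = 1.
GR = (1 − 1/5) × 1² / 8 = 0.8 × 1 / 8 = 0.1 dB.
Output = -15 − 0.1 = -15.1 dBV.

-15.1 dBV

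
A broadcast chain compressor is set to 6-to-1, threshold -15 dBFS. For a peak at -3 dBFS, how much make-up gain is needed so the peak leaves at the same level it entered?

Without make-up, output = threshold + overshoot/6 = -15 + 2 = -13 dBFS.
Gap to target: 10 dB.

10 dB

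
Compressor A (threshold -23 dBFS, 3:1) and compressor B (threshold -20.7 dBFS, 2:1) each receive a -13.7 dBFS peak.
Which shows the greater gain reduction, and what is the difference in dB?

A, by 2.7 dB

A: GR = 9.3 − 9.3/3 = 6.2 dB.
B: GR = 7 − 7/2 = 3.5 dB.
Difference: 2.7 dB in favour of A.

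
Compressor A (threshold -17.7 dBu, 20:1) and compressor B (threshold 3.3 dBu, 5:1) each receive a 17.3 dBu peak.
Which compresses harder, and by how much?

A, by 22.05 dB

A: 35 dB over, compressed to 1.75 dB over, so 33.25 dB of GR.
B: 14 dB over, compressed to 2.8 dB over, so 11.2 dB of GR.
Difference: 22.05 dB in favour of A.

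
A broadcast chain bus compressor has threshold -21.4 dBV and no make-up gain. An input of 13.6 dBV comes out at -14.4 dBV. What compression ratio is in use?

5:1

Input overshoot = 13.6 − (-21.4) = 35 dB; output overshoot = -14.4 − (-21.4) = 7 dB.
Ratio = 35 / 7 = 5.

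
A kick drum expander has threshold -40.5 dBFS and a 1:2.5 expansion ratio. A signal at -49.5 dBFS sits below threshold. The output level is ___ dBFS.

Below threshold, a 1:2.5 expander applies gain = (2.5−1)×(T − x) of attenuation.
(2.5−1) × 9 = 13.5 dB, so output = -49.5 − 13.5 = -63 dBFS.

-63 dBFS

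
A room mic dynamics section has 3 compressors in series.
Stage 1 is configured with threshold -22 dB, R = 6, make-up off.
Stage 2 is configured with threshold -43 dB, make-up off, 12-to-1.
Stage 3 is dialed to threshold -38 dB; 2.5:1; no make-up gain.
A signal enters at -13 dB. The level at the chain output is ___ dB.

-41.125 dB

Stage 1: -13 dB is 9 dB over -22 dB; at 6:1 that becomes 1.5 dB over, giving -20.5 dB.
Stage 2: -20.5 dB is 22.5 dB over -43 dB; at 12:1 that becomes 1.875 dB over, giving -41.125 dB.
Stage 3: -41.125 dB is at or below the -38 dB threshold — no compression; output -41.125 dB.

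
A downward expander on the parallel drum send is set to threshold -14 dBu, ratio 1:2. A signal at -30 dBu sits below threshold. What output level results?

Below threshold, a 1:2 expander applies gain = (2−1)×(T − x) of attenuation.
(2−1) × 16 = 16 dB, so output = -30 − 16 = -46 dBu.

-46 dBu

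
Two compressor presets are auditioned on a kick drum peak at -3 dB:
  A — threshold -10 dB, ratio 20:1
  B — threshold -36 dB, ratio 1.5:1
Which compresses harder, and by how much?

B, by 4.35 dB

A: GR = 7 − 7/20 = 6.65 dB.
B: GR = 33 − 33/1.5 = 11 dB.
Difference: 4.35 dB in favour of B.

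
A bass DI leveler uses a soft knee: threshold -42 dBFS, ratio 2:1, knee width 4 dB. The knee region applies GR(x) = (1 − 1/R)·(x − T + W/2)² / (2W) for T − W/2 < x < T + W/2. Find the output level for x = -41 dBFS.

-41.5625 dBFS

x − T + W/2 = -41 − (-42) + 2 = 3.
GR = (1 − 1/2) × 3² / 8 = 0.5 × 9 / 8 = 0.5625 dB.
Output = -41 − 0.5625 = -41.5625 dBFS.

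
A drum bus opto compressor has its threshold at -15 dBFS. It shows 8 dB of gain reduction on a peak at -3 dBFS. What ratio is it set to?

3:1

Input overshoot = -3 − (-15) = 12 dB.
Output overshoot = 12 − 8 = 4 dB.
Ratio = input overshoot / output overshoot = 12 / 4 = 3.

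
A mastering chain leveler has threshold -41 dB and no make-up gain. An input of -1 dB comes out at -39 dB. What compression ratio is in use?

20:1

Input overshoot = -1 − (-41) = 40 dB; output overshoot = -39 − (-41) = 2 dB.
Ratio = 40 / 2 = 20.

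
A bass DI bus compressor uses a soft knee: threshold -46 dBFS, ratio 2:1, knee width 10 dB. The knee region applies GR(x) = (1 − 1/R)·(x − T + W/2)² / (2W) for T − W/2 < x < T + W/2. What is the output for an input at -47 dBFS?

-47.4 dBFS

x − T + W/2 = -47 − (-46) + 5 = 4.
GR = (1 − 1/2) × 4² / 20 = 0.5 × 16 / 20 = 0.4 dB.
Output = -47 − 0.4 = -47.4 dBFS.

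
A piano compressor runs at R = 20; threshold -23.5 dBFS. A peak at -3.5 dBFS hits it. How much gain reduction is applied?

19 dB

Overshoot = -3.5 − (-23.5) = 20 dB.
A 20:1 ratio leaves 1 dB of that excess.
GR = overshoot in − overshoot out = 20 − 1 = 19 dB.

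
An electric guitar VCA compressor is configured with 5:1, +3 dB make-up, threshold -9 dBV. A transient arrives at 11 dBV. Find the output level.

Overshoot: 11 − (-9) = 20 dB.
At 5:1 the overshoot is divided by 5, leaving 4 dB above threshold.
Output = -9 + 4 = -5 dBV; make-up adds 3 dB, giving -2 dBV.

-2 dBV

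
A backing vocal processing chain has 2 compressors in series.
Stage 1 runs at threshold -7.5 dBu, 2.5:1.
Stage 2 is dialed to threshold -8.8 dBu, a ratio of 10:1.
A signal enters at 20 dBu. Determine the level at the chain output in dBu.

-7.57 dBu

Stage 1: overshoot 27.5 dB → 27.5/2.5 = 11 dB → 3.5 dBu.
Stage 2: overshoot 12.3 dB → 12.3/10 = 1.23 dB → -7.57 dBu.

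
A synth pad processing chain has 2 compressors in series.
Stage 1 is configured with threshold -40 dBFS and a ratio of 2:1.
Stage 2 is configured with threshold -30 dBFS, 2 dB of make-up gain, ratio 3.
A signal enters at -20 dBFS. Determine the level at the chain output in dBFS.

-28 dBFS

Stage 1: -20 dBFS is 20 dB over -40 dBFS; at 2:1 that becomes 10 dB over, giving -30 dBFS.
Stage 2: -30 dBFS ≤ -30 dBFS, so stage 2 doesn't engage; make-up brings it to -28 dBFS.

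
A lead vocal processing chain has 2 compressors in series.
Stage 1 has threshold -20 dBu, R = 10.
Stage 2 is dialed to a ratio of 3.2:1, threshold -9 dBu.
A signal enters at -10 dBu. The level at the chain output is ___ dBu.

-19 dBu

Stage 1: -10 dBu is 10 dB over -20 dBu; at 10:1 that becomes 1 dB over, giving -19 dBu.
Stage 2: -19 dBu ≤ -9 dBu, so stage 2 doesn't engage; output -19 dBu.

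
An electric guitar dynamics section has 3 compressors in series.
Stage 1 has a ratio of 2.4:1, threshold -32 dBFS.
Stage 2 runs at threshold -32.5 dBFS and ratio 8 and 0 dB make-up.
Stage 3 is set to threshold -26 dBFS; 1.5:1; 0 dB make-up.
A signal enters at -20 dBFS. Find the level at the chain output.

-31.8125 dBFS

Stage 1: overshoot 12 dB → 12/2.4 = 5 dB → -27 dBFS.
Stage 2: -27 dBFS is 5.5 dB over -32.5 dBFS; at 8:1 that becomes 0.6875 dB over, giving -31.8125 dBFS.
Stage 3: -31.8125 dBFS ≤ -26 dBFS, so stage 3 doesn't engage; output -31.8125 dBFS.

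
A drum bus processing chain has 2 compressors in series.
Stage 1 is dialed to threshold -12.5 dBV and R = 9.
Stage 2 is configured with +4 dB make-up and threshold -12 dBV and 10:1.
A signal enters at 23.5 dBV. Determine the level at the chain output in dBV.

-7.65 dBV

Stage 1: 23.5 dBV is 36 dB over -12.5 dBV; at 9:1 that becomes 4 dB over, giving -8.5 dBV.
Stage 2: -8.5 dBV is 3.5 dB over -12 dBV; at 10:1 that becomes 0.35 dB over, giving -11.65 dBV; +4 dB make-up → -7.65 dBV.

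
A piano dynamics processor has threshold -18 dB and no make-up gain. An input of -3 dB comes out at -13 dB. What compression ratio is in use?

Input overshoot = -3 − (-18) = 15 dB; output overshoot = -13 − (-18) = 5 dB.
Ratio = 15 / 5 = 3.

3:1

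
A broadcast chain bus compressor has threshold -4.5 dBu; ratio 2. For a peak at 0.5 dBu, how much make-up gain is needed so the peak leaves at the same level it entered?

Overshoot 5 dB → 5/2 = 2.5 dB after compression, so the compressed level is -4.5 + 2.5 = -2 dBu.
Make-up = target − compressed = 0.5 − (-2) = 2.5 dB.

2.5 dB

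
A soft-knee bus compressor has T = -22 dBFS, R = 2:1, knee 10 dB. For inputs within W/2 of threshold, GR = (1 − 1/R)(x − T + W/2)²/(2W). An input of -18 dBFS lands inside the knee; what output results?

-20.025 dBFS

x − T + W/2 = -18 − (-22) + 5 = 9.
GR = (1 − 1/2) × 9² / 20 = 0.5 × 81 / 20 = 2.025 dB.
Output = -18 − 2.025 = -20.025 dBFS.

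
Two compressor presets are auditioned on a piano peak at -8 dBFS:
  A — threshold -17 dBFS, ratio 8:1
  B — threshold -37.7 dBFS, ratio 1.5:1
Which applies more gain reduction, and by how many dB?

B, by 2.025 dB

A: 9 dB over, compressed to 1.125 dB over, so 7.875 dB of GR.
B: 29.7 dB over, compressed to 19.8 dB over, so 9.9 dB of GR.
B applies 2.025 dB more gain reduction.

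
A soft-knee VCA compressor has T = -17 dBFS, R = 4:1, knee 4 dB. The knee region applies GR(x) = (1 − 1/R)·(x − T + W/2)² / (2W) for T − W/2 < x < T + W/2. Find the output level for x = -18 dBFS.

x − T + W/2 = -18 − (-17) + 2 = 1.
GR = (1 − 1/4) × 1² / 8 = 0.75 × 1 / 8 = 0.09375 dB.
Output = -18 − 0.09375 = -18.09375 dBFS.

-18.09375 dBFS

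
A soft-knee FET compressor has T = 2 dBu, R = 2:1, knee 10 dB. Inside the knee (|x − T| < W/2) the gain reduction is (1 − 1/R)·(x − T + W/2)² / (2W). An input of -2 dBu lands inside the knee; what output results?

-2.025 dBu

x − T + W/2 = -2 − 2 + 5 = 1.
GR = (1 − 1/2) × 1² / 20 = 0.5 × 1 / 20 = 0.025 dB.
Output = -2 − 0.025 = -2.025 dBu.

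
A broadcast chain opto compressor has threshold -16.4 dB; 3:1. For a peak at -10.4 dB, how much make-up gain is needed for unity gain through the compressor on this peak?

4 dB

Without make-up, output = threshold + overshoot/3 = -16.4 + 2 = -14.4 dB.
Gap to target: 4 dB.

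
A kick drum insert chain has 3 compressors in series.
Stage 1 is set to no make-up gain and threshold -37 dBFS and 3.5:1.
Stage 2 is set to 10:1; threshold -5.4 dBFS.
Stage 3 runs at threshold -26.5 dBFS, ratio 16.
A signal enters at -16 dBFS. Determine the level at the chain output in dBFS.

Stage 1: overshoot 21 dB → 21/3.5 = 6 dB → -31 dBFS.
Stage 2: -31 dBFS is at or below the -5.4 dBFS threshold — no compression; output -31 dBFS.
Stage 3: below threshold (-31 ≤ -26.5); passes unchanged; output -31 dBFS.

-31 dBFS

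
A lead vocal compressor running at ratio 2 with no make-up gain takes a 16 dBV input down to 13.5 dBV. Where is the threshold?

11 dBV

Gain reduction = 16 − 13.5 = 2.5 dB; output overshoot = GR / (R − 1) = 2.5 / 1 = 2.5 dB.
Threshold = output − output overshoot = 13.5 − 2.5 = 11 dBV.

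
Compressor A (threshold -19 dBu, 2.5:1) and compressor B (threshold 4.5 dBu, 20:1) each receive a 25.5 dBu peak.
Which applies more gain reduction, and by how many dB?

A, by 6.75 dB

A: GR = 44.5 − 44.5/2.5 = 26.7 dB.
B: GR = 21 − 21/20 = 19.95 dB.
Difference: 6.75 dB in favour of A.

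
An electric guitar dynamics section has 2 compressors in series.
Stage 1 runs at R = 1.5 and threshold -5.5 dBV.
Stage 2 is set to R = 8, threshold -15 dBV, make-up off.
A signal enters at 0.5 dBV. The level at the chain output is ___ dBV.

-13.3125 dBV

Stage 1: 6 dB above -5.5 dBV, reduced 1.5:1 to 4 dB above → -1.5 dBV.
Stage 2: 13.5 dB above -15 dBV, reduced 8:1 to 1.6875 dB above → -13.3125 dBV.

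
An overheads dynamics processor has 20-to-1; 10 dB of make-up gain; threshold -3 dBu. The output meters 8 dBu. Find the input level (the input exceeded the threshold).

17 dBu

Remove make-up: 8 − 10 = -2 dBu.
Post-compression overshoot = -2 − (-3) = 1 dB.
Input overshoot = R × output overshoot = 20 dB → input = -3 + 20 = 17 dBu.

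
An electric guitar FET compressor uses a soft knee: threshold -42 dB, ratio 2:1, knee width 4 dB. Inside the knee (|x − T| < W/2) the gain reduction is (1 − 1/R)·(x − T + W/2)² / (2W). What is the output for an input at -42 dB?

x − T + W/2 = -42 − (-42) + 2 = 2.
GR = (1 − 1/2) × 2² / 8 = 0.5 × 4 / 8 = 0.25 dB.
Output = -42 − 0.25 = -42.25 dB.

-42.25 dB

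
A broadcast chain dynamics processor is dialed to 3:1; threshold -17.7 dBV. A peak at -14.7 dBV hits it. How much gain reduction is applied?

-14.7 dBV exceeds the threshold by 3 dB.
A 3:1 ratio leaves 1 dB of that excess.
Gain reduction = 3 − 1 = 2 dB.

2 dB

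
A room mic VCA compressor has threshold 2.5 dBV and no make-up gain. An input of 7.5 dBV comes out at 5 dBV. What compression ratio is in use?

2:1

Input overshoot = 7.5 − 2.5 = 5 dB; output overshoot = 5 − 2.5 = 2.5 dB.
Ratio = 5 / 2.5 = 2.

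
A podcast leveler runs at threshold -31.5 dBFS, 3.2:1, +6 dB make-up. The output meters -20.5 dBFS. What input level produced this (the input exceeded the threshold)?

-15.5 dBFS

Before make-up, the level was -20.5 − 6 = -26.5 dBFS.
That's 5 dB above the -31.5 dBFS threshold.
Before 3.2:1 compression the overshoot was 5 × 3.2 = 16 dB, so input = -31.5 + 16 = -15.5 dBFS.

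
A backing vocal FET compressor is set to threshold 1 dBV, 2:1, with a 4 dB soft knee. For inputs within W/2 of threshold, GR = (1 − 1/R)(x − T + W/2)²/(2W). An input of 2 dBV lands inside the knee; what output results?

x − T + W/2 = 2 − 1 + 2 = 3.
GR = (1 − 1/2) × 3² / 8 = 0.5 × 9 / 8 = 0.5625 dB.
Output = 2 − 0.5625 = 1.4375 dBV.

1.4375 dBV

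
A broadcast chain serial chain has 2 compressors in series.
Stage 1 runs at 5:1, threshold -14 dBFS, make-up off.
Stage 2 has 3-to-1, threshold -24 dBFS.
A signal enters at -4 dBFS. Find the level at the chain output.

-20 dBFS

Stage 1: -4 dBFS is 10 dB over -14 dBFS; at 5:1 that becomes 2 dB over, giving -12 dBFS.
Stage 2: -12 dBFS is 12 dB over -24 dBFS; at 3:1 that becomes 4 dB over, giving -20 dBFS.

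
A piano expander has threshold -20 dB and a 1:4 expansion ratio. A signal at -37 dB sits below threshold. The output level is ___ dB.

-88 dB

Undershoot = (-20) − (-37) = 17 dB.
At 1:4, that expands to 68 dB under threshold.
Output = -20 − 68 = -88 dB.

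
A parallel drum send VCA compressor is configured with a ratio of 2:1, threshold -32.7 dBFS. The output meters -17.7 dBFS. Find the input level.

-2.7 dBFS

That's 15 dB above the -32.7 dBFS threshold.
Before 2:1 compression the overshoot was 15 × 2 = 30 dB, so input = -32.7 + 30 = -2.7 dBFS.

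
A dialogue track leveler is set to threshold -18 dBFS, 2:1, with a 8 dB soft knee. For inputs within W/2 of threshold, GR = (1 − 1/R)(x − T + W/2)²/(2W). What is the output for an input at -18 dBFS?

-18.5 dBFS

x − T + W/2 = -18 − (-18) + 4 = 4.
GR = (1 − 1/2) × 4² / 16 = 0.5 × 16 / 16 = 0.5 dB.
Output = -18 − 0.5 = -18.5 dBFS.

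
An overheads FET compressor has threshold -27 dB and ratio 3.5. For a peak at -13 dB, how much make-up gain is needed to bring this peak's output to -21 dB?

Overshoot 14 dB → 14/3.5 = 4 dB after compression, so the compressed level is -27 + 4 = -23 dB.
Make-up = target − compressed = -21 − (-23) = 2 dB.

2 dB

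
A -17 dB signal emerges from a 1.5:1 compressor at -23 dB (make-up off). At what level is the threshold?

-35 dB

Let T be the threshold. Output overshoot = (input overshoot)/R, so -23 − T = (-17 − T)/1.5.
1.5·(-23 − T) = -17 − T → 0.5·T = -34.5 − (-17) = -17.5.
T = -17.5/0.5 = -35 dB.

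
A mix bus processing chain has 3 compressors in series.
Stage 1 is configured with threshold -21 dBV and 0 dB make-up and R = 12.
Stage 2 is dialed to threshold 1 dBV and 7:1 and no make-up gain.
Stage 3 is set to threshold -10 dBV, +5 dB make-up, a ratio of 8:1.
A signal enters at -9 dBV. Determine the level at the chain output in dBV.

-15 dBV

Stage 1: 12 dB above -21 dBV, reduced 12:1 to 1 dB above → -20 dBV.
Stage 2: -20 dBV ≤ 1 dBV, so stage 2 doesn't engage; output -20 dBV.
Stage 3: below threshold (-20 ≤ -10); passes unchanged; make-up brings it to -15 dBV.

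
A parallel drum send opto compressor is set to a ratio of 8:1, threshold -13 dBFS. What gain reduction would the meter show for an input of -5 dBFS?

7 dB

The signal is 8 dB above threshold.
A 8:1 ratio leaves 1 dB of that excess.
So the signal is attenuated by 8 − 1 = 7 dB.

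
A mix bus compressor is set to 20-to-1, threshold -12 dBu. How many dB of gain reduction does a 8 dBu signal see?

19 dB

Overshoot = 8 − (-12) = 20 dB.
A 20:1 ratio leaves 1 dB of that excess.
GR = overshoot in − overshoot out = 20 − 1 = 19 dB.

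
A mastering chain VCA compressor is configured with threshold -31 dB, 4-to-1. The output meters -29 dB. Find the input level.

-23 dB

Post-compression overshoot = -29 − (-31) = 2 dB.
Before 4:1 compression the overshoot was 2 × 4 = 8 dB, so input = -31 + 8 = -23 dB.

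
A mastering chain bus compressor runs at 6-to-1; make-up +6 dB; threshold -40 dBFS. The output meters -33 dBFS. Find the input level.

Stripping the +6 dB make-up gives -39 dBFS at the gain stage.
The compressed level sits -39 − (-40) = 1 dB over threshold.
Undo the ratio: input overshoot = 1 × 6 = 6 dB, giving input = -34 dBFS.

-34 dBFS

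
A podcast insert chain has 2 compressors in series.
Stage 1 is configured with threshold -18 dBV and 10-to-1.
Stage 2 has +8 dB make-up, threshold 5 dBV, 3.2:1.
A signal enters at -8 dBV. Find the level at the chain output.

-9 dBV

Stage 1: -8 dBV is 10 dB over -18 dBV; at 10:1 that becomes 1 dB over, giving -17 dBV.
Stage 2: -17 dBV ≤ 5 dBV, so stage 2 doesn't engage; make-up brings it to -9 dBV.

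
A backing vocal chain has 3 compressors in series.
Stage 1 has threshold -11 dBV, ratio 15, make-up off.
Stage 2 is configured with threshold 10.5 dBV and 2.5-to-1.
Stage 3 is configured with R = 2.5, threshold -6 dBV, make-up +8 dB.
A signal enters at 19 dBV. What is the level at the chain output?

-1 dBV

Stage 1: 30 dB above -11 dBV, reduced 15:1 to 2 dB above → -9 dBV.
Stage 2: below threshold (-9 ≤ 10.5); passes unchanged; output -9 dBV.
Stage 3: -9 dBV ≤ -6 dBV, so stage 3 doesn't engage; make-up brings it to -1 dBV.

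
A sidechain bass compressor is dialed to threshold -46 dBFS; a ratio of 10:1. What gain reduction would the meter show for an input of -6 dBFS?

Overshoot = -6 − (-46) = 40 dB.
A 10:1 ratio leaves 4 dB of that excess.
Gain reduction = 40 − 4 = 36 dB.

36 dB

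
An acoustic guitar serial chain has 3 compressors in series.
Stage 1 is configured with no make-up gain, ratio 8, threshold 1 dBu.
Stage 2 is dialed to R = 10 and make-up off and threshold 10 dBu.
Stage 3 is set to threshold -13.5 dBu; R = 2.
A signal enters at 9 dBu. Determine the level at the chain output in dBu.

Stage 1: 9 dBu is 8 dB over 1 dBu; at 8:1 that becomes 1 dB over, giving 2 dBu.
Stage 2: 2 dBu ≤ 10 dBu, so stage 2 doesn't engage; output 2 dBu.
Stage 3: 2 dBu is 15.5 dB over -13.5 dBu; at 2:1 that becomes 7.75 dB over, giving -5.75 dBu.

-5.75 dBu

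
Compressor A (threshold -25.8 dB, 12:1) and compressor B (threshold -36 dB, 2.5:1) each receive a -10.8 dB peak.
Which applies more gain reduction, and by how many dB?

A: GR = 15 − 15/12 = 13.75 dB.
B: GR = 25.2 − 25.2/2.5 = 15.12 dB.
Difference: 1.37 dB in favour of B.

B, by 1.37 dB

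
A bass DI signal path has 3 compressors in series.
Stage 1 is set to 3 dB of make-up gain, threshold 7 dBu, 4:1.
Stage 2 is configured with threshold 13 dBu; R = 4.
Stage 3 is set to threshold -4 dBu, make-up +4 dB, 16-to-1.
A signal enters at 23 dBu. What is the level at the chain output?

1.078125 dBu

Stage 1: overshoot 16 dB → 16/4 = 4 dB → 11 dBu; +3 dB make-up → 14 dBu.
Stage 2: 14 dBu is 1 dB over 13 dBu; at 4:1 that becomes 0.25 dB over, giving 13.25 dBu.
Stage 3: 17.25 dB above -4 dBu, reduced 16:1 to 1.078125 dB above → -2.921875 dBu; +4 dB make-up → 1.078125 dBu.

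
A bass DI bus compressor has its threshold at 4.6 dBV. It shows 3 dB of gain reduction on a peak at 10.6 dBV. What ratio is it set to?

Input overshoot = 10.6 − 4.6 = 6 dB.
Output overshoot = 6 − 3 = 3 dB.
Ratio = input overshoot / output overshoot = 6 / 3 = 2.

2:1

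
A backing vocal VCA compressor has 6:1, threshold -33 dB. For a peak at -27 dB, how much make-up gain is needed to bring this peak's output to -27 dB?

5 dB

Overshoot 6 dB → 6/6 = 1 dB after compression, so the compressed level is -33 + 1 = -32 dB.
Make-up = target − compressed = -27 − (-32) = 5 dB.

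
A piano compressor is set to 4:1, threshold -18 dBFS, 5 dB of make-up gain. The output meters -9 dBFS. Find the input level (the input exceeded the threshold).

-2 dBFS

Stripping the +5 dB make-up gives -14 dBFS at the gain stage.
That's 4 dB above the -18 dBFS threshold.
Undo the ratio: input overshoot = 4 × 4 = 16 dB, giving input = -2 dBFS.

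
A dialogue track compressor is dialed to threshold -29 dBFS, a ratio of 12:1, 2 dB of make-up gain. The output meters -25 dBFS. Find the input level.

-5 dBFS

Remove make-up: -25 − 2 = -27 dBFS.
Post-compression overshoot = -27 − (-29) = 2 dB.
Input overshoot = R × output overshoot = 24 dB → input = -29 + 24 = -5 dBFS.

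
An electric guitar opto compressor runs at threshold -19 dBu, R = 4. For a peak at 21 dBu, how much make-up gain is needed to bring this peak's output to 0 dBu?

9 dB

The peak compresses to -19 + 40/4 = -9 dBu.
To reach 0 dBu requires 0 − (-9) = 9 dB of make-up.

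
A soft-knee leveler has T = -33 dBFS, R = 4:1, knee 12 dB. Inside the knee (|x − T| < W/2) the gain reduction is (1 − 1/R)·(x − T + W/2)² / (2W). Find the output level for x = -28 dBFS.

x − T + W/2 = -28 − (-33) + 6 = 11.
GR = (1 − 1/4) × 11² / 24 = 0.75 × 121 / 24 = 3.78125 dB.
Output = -28 − 3.78125 = -31.78125 dBFS.

-31.78125 dBFS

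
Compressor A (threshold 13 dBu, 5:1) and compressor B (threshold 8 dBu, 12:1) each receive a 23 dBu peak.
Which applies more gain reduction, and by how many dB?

B, by 5.75 dB

A: 10 dB over, compressed to 2 dB over, so 8 dB of GR.
B: 15 dB over, compressed to 1.25 dB over, so 13.75 dB of GR.
Difference: 5.75 dB in favour of B.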